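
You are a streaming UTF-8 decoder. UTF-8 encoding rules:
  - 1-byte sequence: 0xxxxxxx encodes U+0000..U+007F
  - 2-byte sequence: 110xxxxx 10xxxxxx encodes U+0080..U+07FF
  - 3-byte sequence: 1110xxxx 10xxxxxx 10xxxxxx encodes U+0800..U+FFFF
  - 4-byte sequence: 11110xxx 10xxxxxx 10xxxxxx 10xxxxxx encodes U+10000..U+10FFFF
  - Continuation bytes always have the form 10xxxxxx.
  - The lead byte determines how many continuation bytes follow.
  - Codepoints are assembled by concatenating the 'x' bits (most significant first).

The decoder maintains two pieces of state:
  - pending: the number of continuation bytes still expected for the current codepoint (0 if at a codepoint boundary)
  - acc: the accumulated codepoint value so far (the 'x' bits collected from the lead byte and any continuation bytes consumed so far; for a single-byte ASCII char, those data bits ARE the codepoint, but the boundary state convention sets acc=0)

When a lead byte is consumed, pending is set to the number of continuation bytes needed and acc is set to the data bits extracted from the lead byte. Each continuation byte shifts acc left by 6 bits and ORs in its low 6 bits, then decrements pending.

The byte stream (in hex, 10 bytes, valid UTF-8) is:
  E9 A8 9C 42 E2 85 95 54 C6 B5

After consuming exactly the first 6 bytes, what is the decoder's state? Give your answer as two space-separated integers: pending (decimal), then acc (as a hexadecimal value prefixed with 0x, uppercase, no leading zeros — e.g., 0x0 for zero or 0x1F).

Byte[0]=E9: 3-byte lead. pending=2, acc=0x9
Byte[1]=A8: continuation. acc=(acc<<6)|0x28=0x268, pending=1
Byte[2]=9C: continuation. acc=(acc<<6)|0x1C=0x9A1C, pending=0
Byte[3]=42: 1-byte. pending=0, acc=0x0
Byte[4]=E2: 3-byte lead. pending=2, acc=0x2
Byte[5]=85: continuation. acc=(acc<<6)|0x05=0x85, pending=1

Answer: 1 0x85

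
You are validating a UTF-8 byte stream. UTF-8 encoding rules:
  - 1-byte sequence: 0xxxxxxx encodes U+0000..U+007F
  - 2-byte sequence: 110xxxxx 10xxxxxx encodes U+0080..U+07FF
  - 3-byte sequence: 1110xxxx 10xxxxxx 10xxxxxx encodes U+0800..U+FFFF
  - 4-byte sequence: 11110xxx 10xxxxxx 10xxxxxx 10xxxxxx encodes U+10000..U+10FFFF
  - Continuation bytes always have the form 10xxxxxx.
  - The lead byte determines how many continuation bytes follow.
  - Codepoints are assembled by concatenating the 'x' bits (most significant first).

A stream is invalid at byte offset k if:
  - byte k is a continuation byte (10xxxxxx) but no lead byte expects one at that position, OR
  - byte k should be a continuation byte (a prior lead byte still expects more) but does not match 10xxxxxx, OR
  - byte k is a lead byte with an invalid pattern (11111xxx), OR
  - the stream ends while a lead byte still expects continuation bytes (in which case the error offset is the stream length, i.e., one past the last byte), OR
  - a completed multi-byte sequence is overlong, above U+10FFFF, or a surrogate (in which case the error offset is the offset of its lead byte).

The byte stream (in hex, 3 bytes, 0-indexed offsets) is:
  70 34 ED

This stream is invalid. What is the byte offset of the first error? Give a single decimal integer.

Byte[0]=70: 1-byte ASCII. cp=U+0070
Byte[1]=34: 1-byte ASCII. cp=U+0034
Byte[2]=ED: 3-byte lead, need 2 cont bytes. acc=0xD
Byte[3]: stream ended, expected continuation. INVALID

Answer: 3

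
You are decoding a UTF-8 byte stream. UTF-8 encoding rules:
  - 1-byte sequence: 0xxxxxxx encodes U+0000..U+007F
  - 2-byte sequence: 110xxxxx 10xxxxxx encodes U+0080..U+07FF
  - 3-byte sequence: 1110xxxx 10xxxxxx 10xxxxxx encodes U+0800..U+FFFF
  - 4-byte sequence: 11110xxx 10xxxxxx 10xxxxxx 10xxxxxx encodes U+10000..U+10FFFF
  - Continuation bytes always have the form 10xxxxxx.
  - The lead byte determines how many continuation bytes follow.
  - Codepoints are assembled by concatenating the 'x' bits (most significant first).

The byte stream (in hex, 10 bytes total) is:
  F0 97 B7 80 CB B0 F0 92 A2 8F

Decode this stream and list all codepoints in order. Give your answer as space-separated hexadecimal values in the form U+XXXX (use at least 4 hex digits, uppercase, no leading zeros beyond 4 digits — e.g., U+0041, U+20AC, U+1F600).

Answer: U+17DC0 U+02F0 U+1288F

Derivation:
Byte[0]=F0: 4-byte lead, need 3 cont bytes. acc=0x0
Byte[1]=97: continuation. acc=(acc<<6)|0x17=0x17
Byte[2]=B7: continuation. acc=(acc<<6)|0x37=0x5F7
Byte[3]=80: continuation. acc=(acc<<6)|0x00=0x17DC0
Completed: cp=U+17DC0 (starts at byte 0)
Byte[4]=CB: 2-byte lead, need 1 cont bytes. acc=0xB
Byte[5]=B0: continuation. acc=(acc<<6)|0x30=0x2F0
Completed: cp=U+02F0 (starts at byte 4)
Byte[6]=F0: 4-byte lead, need 3 cont bytes. acc=0x0
Byte[7]=92: continuation. acc=(acc<<6)|0x12=0x12
Byte[8]=A2: continuation. acc=(acc<<6)|0x22=0x4A2
Byte[9]=8F: continuation. acc=(acc<<6)|0x0F=0x1288F
Completed: cp=U+1288F (starts at byte 6)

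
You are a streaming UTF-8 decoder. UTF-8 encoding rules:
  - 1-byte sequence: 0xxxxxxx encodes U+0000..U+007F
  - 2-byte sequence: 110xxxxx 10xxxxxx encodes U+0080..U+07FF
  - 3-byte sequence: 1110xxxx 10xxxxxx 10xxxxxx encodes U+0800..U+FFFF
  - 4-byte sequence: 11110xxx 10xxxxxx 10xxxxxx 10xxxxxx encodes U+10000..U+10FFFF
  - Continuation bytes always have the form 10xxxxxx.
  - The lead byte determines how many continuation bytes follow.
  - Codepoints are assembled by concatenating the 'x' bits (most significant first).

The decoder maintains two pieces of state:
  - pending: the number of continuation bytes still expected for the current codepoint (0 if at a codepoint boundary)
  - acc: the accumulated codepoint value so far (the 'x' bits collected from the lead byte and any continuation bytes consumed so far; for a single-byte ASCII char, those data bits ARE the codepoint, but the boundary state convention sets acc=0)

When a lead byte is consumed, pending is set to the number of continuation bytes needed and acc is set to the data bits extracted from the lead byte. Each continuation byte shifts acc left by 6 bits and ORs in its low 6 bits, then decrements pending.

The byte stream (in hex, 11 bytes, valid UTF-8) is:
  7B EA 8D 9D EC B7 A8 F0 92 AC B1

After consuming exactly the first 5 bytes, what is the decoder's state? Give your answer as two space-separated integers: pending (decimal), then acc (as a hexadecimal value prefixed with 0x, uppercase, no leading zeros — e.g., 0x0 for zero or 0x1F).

Byte[0]=7B: 1-byte. pending=0, acc=0x0
Byte[1]=EA: 3-byte lead. pending=2, acc=0xA
Byte[2]=8D: continuation. acc=(acc<<6)|0x0D=0x28D, pending=1
Byte[3]=9D: continuation. acc=(acc<<6)|0x1D=0xA35D, pending=0
Byte[4]=EC: 3-byte lead. pending=2, acc=0xC

Answer: 2 0xC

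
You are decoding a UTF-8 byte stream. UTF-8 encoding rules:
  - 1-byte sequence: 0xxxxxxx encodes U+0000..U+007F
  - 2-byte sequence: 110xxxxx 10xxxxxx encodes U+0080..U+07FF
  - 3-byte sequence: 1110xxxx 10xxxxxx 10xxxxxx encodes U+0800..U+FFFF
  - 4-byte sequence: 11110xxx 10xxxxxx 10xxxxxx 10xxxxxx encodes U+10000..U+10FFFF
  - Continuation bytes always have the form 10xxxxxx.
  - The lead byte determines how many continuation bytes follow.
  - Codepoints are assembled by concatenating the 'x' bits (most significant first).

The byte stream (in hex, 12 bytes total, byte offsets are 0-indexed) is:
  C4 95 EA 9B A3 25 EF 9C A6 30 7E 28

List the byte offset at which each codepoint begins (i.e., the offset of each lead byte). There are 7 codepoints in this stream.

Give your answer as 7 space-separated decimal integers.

Answer: 0 2 5 6 9 10 11

Derivation:
Byte[0]=C4: 2-byte lead, need 1 cont bytes. acc=0x4
Byte[1]=95: continuation. acc=(acc<<6)|0x15=0x115
Completed: cp=U+0115 (starts at byte 0)
Byte[2]=EA: 3-byte lead, need 2 cont bytes. acc=0xA
Byte[3]=9B: continuation. acc=(acc<<6)|0x1B=0x29B
Byte[4]=A3: continuation. acc=(acc<<6)|0x23=0xA6E3
Completed: cp=U+A6E3 (starts at byte 2)
Byte[5]=25: 1-byte ASCII. cp=U+0025
Byte[6]=EF: 3-byte lead, need 2 cont bytes. acc=0xF
Byte[7]=9C: continuation. acc=(acc<<6)|0x1C=0x3DC
Byte[8]=A6: continuation. acc=(acc<<6)|0x26=0xF726
Completed: cp=U+F726 (starts at byte 6)
Byte[9]=30: 1-byte ASCII. cp=U+0030
Byte[10]=7E: 1-byte ASCII. cp=U+007E
Byte[11]=28: 1-byte ASCII. cp=U+0028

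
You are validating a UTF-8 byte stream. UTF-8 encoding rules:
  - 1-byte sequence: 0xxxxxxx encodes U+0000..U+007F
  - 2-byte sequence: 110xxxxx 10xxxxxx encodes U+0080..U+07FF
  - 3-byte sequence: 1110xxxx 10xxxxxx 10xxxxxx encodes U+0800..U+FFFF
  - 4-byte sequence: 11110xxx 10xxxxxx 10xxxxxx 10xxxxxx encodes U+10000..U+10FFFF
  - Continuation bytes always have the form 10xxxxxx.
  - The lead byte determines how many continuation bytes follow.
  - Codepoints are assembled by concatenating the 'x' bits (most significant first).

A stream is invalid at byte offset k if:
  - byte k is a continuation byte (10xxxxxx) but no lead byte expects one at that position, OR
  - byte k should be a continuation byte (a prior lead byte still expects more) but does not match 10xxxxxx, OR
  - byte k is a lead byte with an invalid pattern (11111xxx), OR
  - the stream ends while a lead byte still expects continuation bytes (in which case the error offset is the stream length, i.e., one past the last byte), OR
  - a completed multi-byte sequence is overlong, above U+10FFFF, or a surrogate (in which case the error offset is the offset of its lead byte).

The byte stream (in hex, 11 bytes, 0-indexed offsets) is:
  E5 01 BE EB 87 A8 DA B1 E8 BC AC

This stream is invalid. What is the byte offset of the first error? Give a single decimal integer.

Byte[0]=E5: 3-byte lead, need 2 cont bytes. acc=0x5
Byte[1]=01: expected 10xxxxxx continuation. INVALID

Answer: 1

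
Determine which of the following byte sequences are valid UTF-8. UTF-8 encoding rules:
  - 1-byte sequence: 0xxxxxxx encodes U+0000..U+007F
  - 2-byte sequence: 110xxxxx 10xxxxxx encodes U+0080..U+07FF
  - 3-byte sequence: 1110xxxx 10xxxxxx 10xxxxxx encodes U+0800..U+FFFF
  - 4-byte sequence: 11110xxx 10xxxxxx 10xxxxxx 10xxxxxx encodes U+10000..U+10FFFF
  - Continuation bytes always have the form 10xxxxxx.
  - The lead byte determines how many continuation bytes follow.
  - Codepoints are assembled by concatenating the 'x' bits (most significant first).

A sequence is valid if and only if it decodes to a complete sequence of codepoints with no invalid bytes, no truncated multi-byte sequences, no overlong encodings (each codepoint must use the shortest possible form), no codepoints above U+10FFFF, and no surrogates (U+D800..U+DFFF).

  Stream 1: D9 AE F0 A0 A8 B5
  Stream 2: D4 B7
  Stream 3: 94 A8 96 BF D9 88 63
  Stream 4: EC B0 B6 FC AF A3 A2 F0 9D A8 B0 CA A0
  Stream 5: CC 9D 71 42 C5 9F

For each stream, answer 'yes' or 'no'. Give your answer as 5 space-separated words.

Stream 1: decodes cleanly. VALID
Stream 2: decodes cleanly. VALID
Stream 3: error at byte offset 0. INVALID
Stream 4: error at byte offset 3. INVALID
Stream 5: decodes cleanly. VALID

Answer: yes yes no no yes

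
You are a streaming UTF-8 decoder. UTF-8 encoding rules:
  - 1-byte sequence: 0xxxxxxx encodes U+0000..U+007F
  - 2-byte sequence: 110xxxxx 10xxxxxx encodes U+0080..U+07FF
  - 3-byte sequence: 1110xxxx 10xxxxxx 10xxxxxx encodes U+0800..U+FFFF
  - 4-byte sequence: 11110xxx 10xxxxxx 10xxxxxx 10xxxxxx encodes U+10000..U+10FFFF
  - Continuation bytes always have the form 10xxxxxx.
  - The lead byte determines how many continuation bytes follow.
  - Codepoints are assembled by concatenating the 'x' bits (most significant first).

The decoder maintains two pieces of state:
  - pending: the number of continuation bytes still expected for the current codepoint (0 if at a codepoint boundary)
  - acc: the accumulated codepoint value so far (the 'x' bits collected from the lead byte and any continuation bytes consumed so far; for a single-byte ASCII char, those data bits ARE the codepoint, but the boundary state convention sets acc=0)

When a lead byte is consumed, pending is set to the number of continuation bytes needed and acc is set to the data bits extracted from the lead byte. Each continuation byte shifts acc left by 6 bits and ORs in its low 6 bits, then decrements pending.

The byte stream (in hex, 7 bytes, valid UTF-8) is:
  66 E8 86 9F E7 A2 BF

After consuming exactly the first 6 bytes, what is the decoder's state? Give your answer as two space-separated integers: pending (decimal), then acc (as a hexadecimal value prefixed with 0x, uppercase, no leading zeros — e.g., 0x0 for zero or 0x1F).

Byte[0]=66: 1-byte. pending=0, acc=0x0
Byte[1]=E8: 3-byte lead. pending=2, acc=0x8
Byte[2]=86: continuation. acc=(acc<<6)|0x06=0x206, pending=1
Byte[3]=9F: continuation. acc=(acc<<6)|0x1F=0x819F, pending=0
Byte[4]=E7: 3-byte lead. pending=2, acc=0x7
Byte[5]=A2: continuation. acc=(acc<<6)|0x22=0x1E2, pending=1

Answer: 1 0x1E2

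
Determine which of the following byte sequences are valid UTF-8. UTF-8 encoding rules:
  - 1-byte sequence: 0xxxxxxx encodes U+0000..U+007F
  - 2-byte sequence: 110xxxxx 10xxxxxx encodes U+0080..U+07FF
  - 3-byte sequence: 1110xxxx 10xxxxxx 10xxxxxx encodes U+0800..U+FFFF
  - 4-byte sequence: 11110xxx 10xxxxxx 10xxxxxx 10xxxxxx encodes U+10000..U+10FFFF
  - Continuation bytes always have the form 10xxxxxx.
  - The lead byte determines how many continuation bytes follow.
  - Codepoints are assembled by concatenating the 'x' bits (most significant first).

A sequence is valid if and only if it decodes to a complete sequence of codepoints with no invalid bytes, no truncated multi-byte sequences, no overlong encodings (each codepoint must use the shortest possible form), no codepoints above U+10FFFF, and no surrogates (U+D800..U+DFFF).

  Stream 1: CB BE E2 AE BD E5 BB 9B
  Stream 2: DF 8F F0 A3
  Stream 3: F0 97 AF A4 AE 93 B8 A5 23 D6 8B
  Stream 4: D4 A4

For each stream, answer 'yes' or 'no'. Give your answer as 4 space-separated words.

Stream 1: decodes cleanly. VALID
Stream 2: error at byte offset 4. INVALID
Stream 3: error at byte offset 4. INVALID
Stream 4: decodes cleanly. VALID

Answer: yes no no yes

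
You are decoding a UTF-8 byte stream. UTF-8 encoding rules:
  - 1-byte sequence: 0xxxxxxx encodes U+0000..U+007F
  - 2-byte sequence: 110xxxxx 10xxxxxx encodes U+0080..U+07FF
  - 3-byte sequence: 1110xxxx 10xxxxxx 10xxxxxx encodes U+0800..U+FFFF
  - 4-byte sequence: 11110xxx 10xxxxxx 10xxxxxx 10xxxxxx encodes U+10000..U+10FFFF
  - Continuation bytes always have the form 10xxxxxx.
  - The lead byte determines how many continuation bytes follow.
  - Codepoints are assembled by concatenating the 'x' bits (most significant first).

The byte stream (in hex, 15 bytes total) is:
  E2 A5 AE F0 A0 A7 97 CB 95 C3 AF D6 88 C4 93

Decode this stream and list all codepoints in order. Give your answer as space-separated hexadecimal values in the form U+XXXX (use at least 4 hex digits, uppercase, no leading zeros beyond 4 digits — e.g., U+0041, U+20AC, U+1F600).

Answer: U+296E U+209D7 U+02D5 U+00EF U+0588 U+0113

Derivation:
Byte[0]=E2: 3-byte lead, need 2 cont bytes. acc=0x2
Byte[1]=A5: continuation. acc=(acc<<6)|0x25=0xA5
Byte[2]=AE: continuation. acc=(acc<<6)|0x2E=0x296E
Completed: cp=U+296E (starts at byte 0)
Byte[3]=F0: 4-byte lead, need 3 cont bytes. acc=0x0
Byte[4]=A0: continuation. acc=(acc<<6)|0x20=0x20
Byte[5]=A7: continuation. acc=(acc<<6)|0x27=0x827
Byte[6]=97: continuation. acc=(acc<<6)|0x17=0x209D7
Completed: cp=U+209D7 (starts at byte 3)
Byte[7]=CB: 2-byte lead, need 1 cont bytes. acc=0xB
Byte[8]=95: continuation. acc=(acc<<6)|0x15=0x2D5
Completed: cp=U+02D5 (starts at byte 7)
Byte[9]=C3: 2-byte lead, need 1 cont bytes. acc=0x3
Byte[10]=AF: continuation. acc=(acc<<6)|0x2F=0xEF
Completed: cp=U+00EF (starts at byte 9)
Byte[11]=D6: 2-byte lead, need 1 cont bytes. acc=0x16
Byte[12]=88: continuation. acc=(acc<<6)|0x08=0x588
Completed: cp=U+0588 (starts at byte 11)
Byte[13]=C4: 2-byte lead, need 1 cont bytes. acc=0x4
Byte[14]=93: continuation. acc=(acc<<6)|0x13=0x113
Completed: cp=U+0113 (starts at byte 13)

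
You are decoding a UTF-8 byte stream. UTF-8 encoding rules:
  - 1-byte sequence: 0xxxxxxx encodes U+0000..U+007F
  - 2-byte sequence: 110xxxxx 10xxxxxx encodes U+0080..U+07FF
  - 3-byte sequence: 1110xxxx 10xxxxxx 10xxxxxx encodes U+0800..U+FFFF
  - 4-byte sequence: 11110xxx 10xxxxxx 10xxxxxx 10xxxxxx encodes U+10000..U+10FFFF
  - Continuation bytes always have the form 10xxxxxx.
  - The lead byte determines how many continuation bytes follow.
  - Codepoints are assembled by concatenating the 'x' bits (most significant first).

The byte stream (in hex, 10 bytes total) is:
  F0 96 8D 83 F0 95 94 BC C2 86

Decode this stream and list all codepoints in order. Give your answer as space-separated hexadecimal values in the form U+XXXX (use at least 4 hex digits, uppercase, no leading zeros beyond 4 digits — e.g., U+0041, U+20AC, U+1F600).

Answer: U+16343 U+1553C U+0086

Derivation:
Byte[0]=F0: 4-byte lead, need 3 cont bytes. acc=0x0
Byte[1]=96: continuation. acc=(acc<<6)|0x16=0x16
Byte[2]=8D: continuation. acc=(acc<<6)|0x0D=0x58D
Byte[3]=83: continuation. acc=(acc<<6)|0x03=0x16343
Completed: cp=U+16343 (starts at byte 0)
Byte[4]=F0: 4-byte lead, need 3 cont bytes. acc=0x0
Byte[5]=95: continuation. acc=(acc<<6)|0x15=0x15
Byte[6]=94: continuation. acc=(acc<<6)|0x14=0x554
Byte[7]=BC: continuation. acc=(acc<<6)|0x3C=0x1553C
Completed: cp=U+1553C (starts at byte 4)
Byte[8]=C2: 2-byte lead, need 1 cont bytes. acc=0x2
Byte[9]=86: continuation. acc=(acc<<6)|0x06=0x86
Completed: cp=U+0086 (starts at byte 8)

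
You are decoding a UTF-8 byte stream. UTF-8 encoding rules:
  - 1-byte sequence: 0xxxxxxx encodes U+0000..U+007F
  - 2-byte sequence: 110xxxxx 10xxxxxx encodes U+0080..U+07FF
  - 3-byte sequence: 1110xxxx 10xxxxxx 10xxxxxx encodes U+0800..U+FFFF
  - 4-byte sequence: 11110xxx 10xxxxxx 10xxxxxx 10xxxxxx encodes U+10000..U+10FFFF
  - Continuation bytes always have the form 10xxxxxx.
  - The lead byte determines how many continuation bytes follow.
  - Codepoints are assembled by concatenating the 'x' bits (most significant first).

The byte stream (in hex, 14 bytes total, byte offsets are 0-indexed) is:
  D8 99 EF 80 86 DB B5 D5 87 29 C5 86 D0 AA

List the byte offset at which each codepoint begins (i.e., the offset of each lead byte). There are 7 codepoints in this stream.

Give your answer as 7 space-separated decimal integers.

Answer: 0 2 5 7 9 10 12

Derivation:
Byte[0]=D8: 2-byte lead, need 1 cont bytes. acc=0x18
Byte[1]=99: continuation. acc=(acc<<6)|0x19=0x619
Completed: cp=U+0619 (starts at byte 0)
Byte[2]=EF: 3-byte lead, need 2 cont bytes. acc=0xF
Byte[3]=80: continuation. acc=(acc<<6)|0x00=0x3C0
Byte[4]=86: continuation. acc=(acc<<6)|0x06=0xF006
Completed: cp=U+F006 (starts at byte 2)
Byte[5]=DB: 2-byte lead, need 1 cont bytes. acc=0x1B
Byte[6]=B5: continuation. acc=(acc<<6)|0x35=0x6F5
Completed: cp=U+06F5 (starts at byte 5)
Byte[7]=D5: 2-byte lead, need 1 cont bytes. acc=0x15
Byte[8]=87: continuation. acc=(acc<<6)|0x07=0x547
Completed: cp=U+0547 (starts at byte 7)
Byte[9]=29: 1-byte ASCII. cp=U+0029
Byte[10]=C5: 2-byte lead, need 1 cont bytes. acc=0x5
Byte[11]=86: continuation. acc=(acc<<6)|0x06=0x146
Completed: cp=U+0146 (starts at byte 10)
Byte[12]=D0: 2-byte lead, need 1 cont bytes. acc=0x10
Byte[13]=AA: continuation. acc=(acc<<6)|0x2A=0x42A
Completed: cp=U+042A (starts at byte 12)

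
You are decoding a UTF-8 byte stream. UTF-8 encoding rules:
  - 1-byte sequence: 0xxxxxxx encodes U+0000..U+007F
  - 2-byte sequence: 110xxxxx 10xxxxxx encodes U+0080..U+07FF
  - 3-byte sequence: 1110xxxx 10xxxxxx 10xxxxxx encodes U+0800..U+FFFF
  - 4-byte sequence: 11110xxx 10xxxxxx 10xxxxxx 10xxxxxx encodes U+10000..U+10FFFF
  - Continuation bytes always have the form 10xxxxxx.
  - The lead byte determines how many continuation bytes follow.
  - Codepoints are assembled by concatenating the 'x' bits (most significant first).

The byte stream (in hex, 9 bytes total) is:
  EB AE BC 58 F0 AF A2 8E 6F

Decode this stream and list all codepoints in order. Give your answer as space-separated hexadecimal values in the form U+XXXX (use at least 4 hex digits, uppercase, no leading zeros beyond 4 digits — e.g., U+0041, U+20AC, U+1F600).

Answer: U+BBBC U+0058 U+2F88E U+006F

Derivation:
Byte[0]=EB: 3-byte lead, need 2 cont bytes. acc=0xB
Byte[1]=AE: continuation. acc=(acc<<6)|0x2E=0x2EE
Byte[2]=BC: continuation. acc=(acc<<6)|0x3C=0xBBBC
Completed: cp=U+BBBC (starts at byte 0)
Byte[3]=58: 1-byte ASCII. cp=U+0058
Byte[4]=F0: 4-byte lead, need 3 cont bytes. acc=0x0
Byte[5]=AF: continuation. acc=(acc<<6)|0x2F=0x2F
Byte[6]=A2: continuation. acc=(acc<<6)|0x22=0xBE2
Byte[7]=8E: continuation. acc=(acc<<6)|0x0E=0x2F88E
Completed: cp=U+2F88E (starts at byte 4)
Byte[8]=6F: 1-byte ASCII. cp=U+006F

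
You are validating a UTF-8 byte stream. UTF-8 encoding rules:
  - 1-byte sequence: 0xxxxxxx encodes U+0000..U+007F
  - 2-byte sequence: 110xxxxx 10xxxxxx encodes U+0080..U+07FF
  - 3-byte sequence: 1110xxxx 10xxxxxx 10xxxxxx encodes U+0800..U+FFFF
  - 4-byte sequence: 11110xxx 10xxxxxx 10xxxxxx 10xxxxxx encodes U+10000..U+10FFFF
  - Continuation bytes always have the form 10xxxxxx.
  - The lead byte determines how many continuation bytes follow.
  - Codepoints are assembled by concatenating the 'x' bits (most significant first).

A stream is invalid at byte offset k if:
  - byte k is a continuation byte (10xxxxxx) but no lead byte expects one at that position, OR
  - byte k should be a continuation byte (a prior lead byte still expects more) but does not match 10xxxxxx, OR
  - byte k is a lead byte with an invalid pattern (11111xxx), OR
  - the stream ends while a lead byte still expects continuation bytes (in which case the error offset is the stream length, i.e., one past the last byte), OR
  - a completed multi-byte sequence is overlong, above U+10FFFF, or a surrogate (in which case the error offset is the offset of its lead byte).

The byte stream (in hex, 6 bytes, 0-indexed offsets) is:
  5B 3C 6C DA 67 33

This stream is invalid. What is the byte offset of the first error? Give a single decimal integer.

Byte[0]=5B: 1-byte ASCII. cp=U+005B
Byte[1]=3C: 1-byte ASCII. cp=U+003C
Byte[2]=6C: 1-byte ASCII. cp=U+006C
Byte[3]=DA: 2-byte lead, need 1 cont bytes. acc=0x1A
Byte[4]=67: expected 10xxxxxx continuation. INVALID

Answer: 4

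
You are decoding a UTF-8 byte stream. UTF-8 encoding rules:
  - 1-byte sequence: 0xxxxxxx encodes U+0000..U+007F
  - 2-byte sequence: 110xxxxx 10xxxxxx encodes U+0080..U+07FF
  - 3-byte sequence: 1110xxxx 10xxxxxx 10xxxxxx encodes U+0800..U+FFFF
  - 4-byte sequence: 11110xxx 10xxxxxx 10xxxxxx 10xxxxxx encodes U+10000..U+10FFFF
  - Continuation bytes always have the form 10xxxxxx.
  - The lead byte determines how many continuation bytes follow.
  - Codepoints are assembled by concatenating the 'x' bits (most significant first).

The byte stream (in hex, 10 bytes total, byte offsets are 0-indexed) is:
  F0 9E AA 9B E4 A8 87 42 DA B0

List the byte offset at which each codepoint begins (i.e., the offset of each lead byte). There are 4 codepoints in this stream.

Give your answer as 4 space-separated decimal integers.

Byte[0]=F0: 4-byte lead, need 3 cont bytes. acc=0x0
Byte[1]=9E: continuation. acc=(acc<<6)|0x1E=0x1E
Byte[2]=AA: continuation. acc=(acc<<6)|0x2A=0x7AA
Byte[3]=9B: continuation. acc=(acc<<6)|0x1B=0x1EA9B
Completed: cp=U+1EA9B (starts at byte 0)
Byte[4]=E4: 3-byte lead, need 2 cont bytes. acc=0x4
Byte[5]=A8: continuation. acc=(acc<<6)|0x28=0x128
Byte[6]=87: continuation. acc=(acc<<6)|0x07=0x4A07
Completed: cp=U+4A07 (starts at byte 4)
Byte[7]=42: 1-byte ASCII. cp=U+0042
Byte[8]=DA: 2-byte lead, need 1 cont bytes. acc=0x1A
Byte[9]=B0: continuation. acc=(acc<<6)|0x30=0x6B0
Completed: cp=U+06B0 (starts at byte 8)

Answer: 0 4 7 8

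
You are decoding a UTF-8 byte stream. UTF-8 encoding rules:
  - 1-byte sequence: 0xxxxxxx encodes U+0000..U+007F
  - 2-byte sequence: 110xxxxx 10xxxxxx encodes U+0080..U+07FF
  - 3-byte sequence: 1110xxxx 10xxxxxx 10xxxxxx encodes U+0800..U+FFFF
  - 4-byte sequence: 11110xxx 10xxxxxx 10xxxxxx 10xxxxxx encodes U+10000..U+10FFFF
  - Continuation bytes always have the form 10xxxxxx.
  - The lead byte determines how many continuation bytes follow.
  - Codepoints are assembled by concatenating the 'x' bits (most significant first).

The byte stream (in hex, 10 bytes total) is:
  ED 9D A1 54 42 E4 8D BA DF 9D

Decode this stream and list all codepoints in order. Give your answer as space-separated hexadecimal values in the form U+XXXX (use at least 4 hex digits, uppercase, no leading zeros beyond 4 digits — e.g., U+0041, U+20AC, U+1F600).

Answer: U+D761 U+0054 U+0042 U+437A U+07DD

Derivation:
Byte[0]=ED: 3-byte lead, need 2 cont bytes. acc=0xD
Byte[1]=9D: continuation. acc=(acc<<6)|0x1D=0x35D
Byte[2]=A1: continuation. acc=(acc<<6)|0x21=0xD761
Completed: cp=U+D761 (starts at byte 0)
Byte[3]=54: 1-byte ASCII. cp=U+0054
Byte[4]=42: 1-byte ASCII. cp=U+0042
Byte[5]=E4: 3-byte lead, need 2 cont bytes. acc=0x4
Byte[6]=8D: continuation. acc=(acc<<6)|0x0D=0x10D
Byte[7]=BA: continuation. acc=(acc<<6)|0x3A=0x437A
Completed: cp=U+437A (starts at byte 5)
Byte[8]=DF: 2-byte lead, need 1 cont bytes. acc=0x1F
Byte[9]=9D: continuation. acc=(acc<<6)|0x1D=0x7DD
Completed: cp=U+07DD (starts at byte 8)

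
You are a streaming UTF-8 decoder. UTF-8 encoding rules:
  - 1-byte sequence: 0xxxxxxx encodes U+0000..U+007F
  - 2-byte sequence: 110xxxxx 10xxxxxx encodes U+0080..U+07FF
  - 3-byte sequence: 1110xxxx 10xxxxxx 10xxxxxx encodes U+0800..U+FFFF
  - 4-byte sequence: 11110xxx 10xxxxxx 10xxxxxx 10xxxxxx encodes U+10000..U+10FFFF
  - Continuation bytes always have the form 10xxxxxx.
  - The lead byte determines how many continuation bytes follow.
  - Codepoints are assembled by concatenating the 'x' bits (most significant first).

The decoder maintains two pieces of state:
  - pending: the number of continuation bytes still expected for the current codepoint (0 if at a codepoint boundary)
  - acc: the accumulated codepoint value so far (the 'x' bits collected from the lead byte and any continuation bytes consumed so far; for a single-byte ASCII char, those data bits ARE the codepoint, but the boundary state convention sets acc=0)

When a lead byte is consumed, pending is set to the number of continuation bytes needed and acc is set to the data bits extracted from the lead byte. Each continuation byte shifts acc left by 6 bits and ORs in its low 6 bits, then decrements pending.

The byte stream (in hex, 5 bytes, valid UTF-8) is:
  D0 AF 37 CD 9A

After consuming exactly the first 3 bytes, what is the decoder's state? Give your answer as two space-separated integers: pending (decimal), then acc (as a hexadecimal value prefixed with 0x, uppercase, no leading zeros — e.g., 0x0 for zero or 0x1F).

Byte[0]=D0: 2-byte lead. pending=1, acc=0x10
Byte[1]=AF: continuation. acc=(acc<<6)|0x2F=0x42F, pending=0
Byte[2]=37: 1-byte. pending=0, acc=0x0

Answer: 0 0x0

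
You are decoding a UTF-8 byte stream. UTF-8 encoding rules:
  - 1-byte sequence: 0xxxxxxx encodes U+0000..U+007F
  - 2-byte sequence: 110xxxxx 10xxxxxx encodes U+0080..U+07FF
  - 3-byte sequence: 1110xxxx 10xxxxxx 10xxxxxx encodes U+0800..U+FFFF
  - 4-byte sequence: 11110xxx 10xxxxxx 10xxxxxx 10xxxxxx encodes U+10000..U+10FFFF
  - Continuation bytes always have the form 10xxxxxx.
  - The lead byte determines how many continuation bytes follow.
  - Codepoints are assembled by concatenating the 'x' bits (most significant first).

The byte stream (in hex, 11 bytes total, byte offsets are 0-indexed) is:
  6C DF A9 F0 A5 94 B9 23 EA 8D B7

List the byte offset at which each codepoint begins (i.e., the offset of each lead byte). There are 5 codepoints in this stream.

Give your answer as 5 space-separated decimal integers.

Answer: 0 1 3 7 8

Derivation:
Byte[0]=6C: 1-byte ASCII. cp=U+006C
Byte[1]=DF: 2-byte lead, need 1 cont bytes. acc=0x1F
Byte[2]=A9: continuation. acc=(acc<<6)|0x29=0x7E9
Completed: cp=U+07E9 (starts at byte 1)
Byte[3]=F0: 4-byte lead, need 3 cont bytes. acc=0x0
Byte[4]=A5: continuation. acc=(acc<<6)|0x25=0x25
Byte[5]=94: continuation. acc=(acc<<6)|0x14=0x954
Byte[6]=B9: continuation. acc=(acc<<6)|0x39=0x25539
Completed: cp=U+25539 (starts at byte 3)
Byte[7]=23: 1-byte ASCII. cp=U+0023
Byte[8]=EA: 3-byte lead, need 2 cont bytes. acc=0xA
Byte[9]=8D: continuation. acc=(acc<<6)|0x0D=0x28D
Byte[10]=B7: continuation. acc=(acc<<6)|0x37=0xA377
Completed: cp=U+A377 (starts at byte 8)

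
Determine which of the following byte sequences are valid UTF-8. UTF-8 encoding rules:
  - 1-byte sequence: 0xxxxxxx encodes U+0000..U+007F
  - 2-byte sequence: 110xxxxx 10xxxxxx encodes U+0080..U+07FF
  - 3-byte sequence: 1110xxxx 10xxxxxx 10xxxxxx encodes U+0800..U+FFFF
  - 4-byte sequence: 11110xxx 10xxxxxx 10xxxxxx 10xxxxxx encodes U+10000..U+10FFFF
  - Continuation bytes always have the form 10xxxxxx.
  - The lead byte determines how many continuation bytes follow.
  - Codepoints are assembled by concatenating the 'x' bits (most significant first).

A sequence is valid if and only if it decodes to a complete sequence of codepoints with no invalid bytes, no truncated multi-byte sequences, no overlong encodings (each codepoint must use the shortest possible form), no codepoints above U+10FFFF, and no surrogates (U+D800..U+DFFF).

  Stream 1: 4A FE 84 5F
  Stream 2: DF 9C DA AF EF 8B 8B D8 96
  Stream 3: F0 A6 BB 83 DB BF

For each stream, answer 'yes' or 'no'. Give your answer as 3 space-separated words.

Stream 1: error at byte offset 1. INVALID
Stream 2: decodes cleanly. VALID
Stream 3: decodes cleanly. VALID

Answer: no yes yes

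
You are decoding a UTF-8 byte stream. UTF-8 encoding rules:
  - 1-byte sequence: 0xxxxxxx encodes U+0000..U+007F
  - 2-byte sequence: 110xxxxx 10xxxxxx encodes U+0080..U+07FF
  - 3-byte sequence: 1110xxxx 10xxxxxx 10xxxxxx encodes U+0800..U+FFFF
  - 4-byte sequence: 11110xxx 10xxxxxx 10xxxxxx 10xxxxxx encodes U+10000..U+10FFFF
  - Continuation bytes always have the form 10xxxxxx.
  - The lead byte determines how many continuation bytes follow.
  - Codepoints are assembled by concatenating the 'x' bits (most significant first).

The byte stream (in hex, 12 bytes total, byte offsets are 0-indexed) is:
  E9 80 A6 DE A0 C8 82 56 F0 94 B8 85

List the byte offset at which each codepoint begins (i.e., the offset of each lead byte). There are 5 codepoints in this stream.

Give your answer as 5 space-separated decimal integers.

Answer: 0 3 5 7 8

Derivation:
Byte[0]=E9: 3-byte lead, need 2 cont bytes. acc=0x9
Byte[1]=80: continuation. acc=(acc<<6)|0x00=0x240
Byte[2]=A6: continuation. acc=(acc<<6)|0x26=0x9026
Completed: cp=U+9026 (starts at byte 0)
Byte[3]=DE: 2-byte lead, need 1 cont bytes. acc=0x1E
Byte[4]=A0: continuation. acc=(acc<<6)|0x20=0x7A0
Completed: cp=U+07A0 (starts at byte 3)
Byte[5]=C8: 2-byte lead, need 1 cont bytes. acc=0x8
Byte[6]=82: continuation. acc=(acc<<6)|0x02=0x202
Completed: cp=U+0202 (starts at byte 5)
Byte[7]=56: 1-byte ASCII. cp=U+0056
Byte[8]=F0: 4-byte lead, need 3 cont bytes. acc=0x0
Byte[9]=94: continuation. acc=(acc<<6)|0x14=0x14
Byte[10]=B8: continuation. acc=(acc<<6)|0x38=0x538
Byte[11]=85: continuation. acc=(acc<<6)|0x05=0x14E05
Completed: cp=U+14E05 (starts at byte 8)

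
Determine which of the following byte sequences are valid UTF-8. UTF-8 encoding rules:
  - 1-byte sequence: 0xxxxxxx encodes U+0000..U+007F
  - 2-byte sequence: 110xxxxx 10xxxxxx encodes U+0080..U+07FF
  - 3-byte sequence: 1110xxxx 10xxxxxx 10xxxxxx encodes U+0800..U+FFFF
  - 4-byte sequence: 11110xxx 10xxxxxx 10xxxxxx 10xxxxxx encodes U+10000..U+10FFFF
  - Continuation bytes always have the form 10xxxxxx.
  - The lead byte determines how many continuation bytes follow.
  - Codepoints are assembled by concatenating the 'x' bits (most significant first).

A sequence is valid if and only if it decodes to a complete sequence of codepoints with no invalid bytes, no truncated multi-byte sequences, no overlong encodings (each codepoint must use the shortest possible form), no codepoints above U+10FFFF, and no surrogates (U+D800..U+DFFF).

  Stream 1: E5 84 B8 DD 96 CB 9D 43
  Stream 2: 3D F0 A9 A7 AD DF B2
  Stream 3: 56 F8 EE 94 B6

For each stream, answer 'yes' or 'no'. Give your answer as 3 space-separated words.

Stream 1: decodes cleanly. VALID
Stream 2: decodes cleanly. VALID
Stream 3: error at byte offset 1. INVALID

Answer: yes yes no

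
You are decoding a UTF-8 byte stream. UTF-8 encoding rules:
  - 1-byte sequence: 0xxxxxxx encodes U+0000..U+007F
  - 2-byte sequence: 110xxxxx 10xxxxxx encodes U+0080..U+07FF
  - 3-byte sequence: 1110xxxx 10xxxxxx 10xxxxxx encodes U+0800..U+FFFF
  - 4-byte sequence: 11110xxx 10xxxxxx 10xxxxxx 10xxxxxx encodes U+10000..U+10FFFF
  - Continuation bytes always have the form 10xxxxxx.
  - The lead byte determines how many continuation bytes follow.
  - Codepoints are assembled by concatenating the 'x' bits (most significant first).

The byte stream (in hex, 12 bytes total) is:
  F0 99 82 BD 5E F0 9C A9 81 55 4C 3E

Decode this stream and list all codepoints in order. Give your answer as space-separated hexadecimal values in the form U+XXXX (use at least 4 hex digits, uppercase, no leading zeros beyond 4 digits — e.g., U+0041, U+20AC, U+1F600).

Answer: U+190BD U+005E U+1CA41 U+0055 U+004C U+003E

Derivation:
Byte[0]=F0: 4-byte lead, need 3 cont bytes. acc=0x0
Byte[1]=99: continuation. acc=(acc<<6)|0x19=0x19
Byte[2]=82: continuation. acc=(acc<<6)|0x02=0x642
Byte[3]=BD: continuation. acc=(acc<<6)|0x3D=0x190BD
Completed: cp=U+190BD (starts at byte 0)
Byte[4]=5E: 1-byte ASCII. cp=U+005E
Byte[5]=F0: 4-byte lead, need 3 cont bytes. acc=0x0
Byte[6]=9C: continuation. acc=(acc<<6)|0x1C=0x1C
Byte[7]=A9: continuation. acc=(acc<<6)|0x29=0x729
Byte[8]=81: continuation. acc=(acc<<6)|0x01=0x1CA41
Completed: cp=U+1CA41 (starts at byte 5)
Byte[9]=55: 1-byte ASCII. cp=U+0055
Byte[10]=4C: 1-byte ASCII. cp=U+004C
Byte[11]=3E: 1-byte ASCII. cp=U+003E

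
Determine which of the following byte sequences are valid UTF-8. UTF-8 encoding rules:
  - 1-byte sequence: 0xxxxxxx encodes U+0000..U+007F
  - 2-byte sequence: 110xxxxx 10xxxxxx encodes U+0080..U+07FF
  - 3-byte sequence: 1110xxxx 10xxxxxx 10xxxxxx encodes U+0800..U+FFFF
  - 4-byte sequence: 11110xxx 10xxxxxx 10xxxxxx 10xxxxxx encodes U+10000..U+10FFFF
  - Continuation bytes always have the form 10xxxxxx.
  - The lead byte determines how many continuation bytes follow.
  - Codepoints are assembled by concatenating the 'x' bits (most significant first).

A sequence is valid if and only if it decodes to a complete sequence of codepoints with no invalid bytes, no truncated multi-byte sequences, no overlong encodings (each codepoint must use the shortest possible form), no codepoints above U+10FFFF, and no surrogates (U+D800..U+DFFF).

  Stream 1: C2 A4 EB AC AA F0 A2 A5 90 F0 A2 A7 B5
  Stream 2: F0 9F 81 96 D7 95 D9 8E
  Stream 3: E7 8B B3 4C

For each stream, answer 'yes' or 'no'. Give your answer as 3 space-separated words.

Answer: yes yes yes

Derivation:
Stream 1: decodes cleanly. VALID
Stream 2: decodes cleanly. VALID
Stream 3: decodes cleanly. VALID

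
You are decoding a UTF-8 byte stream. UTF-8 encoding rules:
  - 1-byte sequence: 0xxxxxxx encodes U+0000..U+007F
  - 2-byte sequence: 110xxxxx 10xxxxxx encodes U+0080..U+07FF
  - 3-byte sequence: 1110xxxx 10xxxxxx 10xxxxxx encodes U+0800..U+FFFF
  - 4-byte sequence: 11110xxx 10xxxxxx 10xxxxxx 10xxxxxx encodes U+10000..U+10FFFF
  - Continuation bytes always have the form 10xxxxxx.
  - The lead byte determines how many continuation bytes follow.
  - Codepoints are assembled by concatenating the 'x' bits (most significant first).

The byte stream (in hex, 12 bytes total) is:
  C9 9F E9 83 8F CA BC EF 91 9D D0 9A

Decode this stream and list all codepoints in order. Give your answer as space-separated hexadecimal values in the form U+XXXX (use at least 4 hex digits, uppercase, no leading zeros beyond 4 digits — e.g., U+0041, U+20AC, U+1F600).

Byte[0]=C9: 2-byte lead, need 1 cont bytes. acc=0x9
Byte[1]=9F: continuation. acc=(acc<<6)|0x1F=0x25F
Completed: cp=U+025F (starts at byte 0)
Byte[2]=E9: 3-byte lead, need 2 cont bytes. acc=0x9
Byte[3]=83: continuation. acc=(acc<<6)|0x03=0x243
Byte[4]=8F: continuation. acc=(acc<<6)|0x0F=0x90CF
Completed: cp=U+90CF (starts at byte 2)
Byte[5]=CA: 2-byte lead, need 1 cont bytes. acc=0xA
Byte[6]=BC: continuation. acc=(acc<<6)|0x3C=0x2BC
Completed: cp=U+02BC (starts at byte 5)
Byte[7]=EF: 3-byte lead, need 2 cont bytes. acc=0xF
Byte[8]=91: continuation. acc=(acc<<6)|0x11=0x3D1
Byte[9]=9D: continuation. acc=(acc<<6)|0x1D=0xF45D
Completed: cp=U+F45D (starts at byte 7)
Byte[10]=D0: 2-byte lead, need 1 cont bytes. acc=0x10
Byte[11]=9A: continuation. acc=(acc<<6)|0x1A=0x41A
Completed: cp=U+041A (starts at byte 10)

Answer: U+025F U+90CF U+02BC U+F45D U+041A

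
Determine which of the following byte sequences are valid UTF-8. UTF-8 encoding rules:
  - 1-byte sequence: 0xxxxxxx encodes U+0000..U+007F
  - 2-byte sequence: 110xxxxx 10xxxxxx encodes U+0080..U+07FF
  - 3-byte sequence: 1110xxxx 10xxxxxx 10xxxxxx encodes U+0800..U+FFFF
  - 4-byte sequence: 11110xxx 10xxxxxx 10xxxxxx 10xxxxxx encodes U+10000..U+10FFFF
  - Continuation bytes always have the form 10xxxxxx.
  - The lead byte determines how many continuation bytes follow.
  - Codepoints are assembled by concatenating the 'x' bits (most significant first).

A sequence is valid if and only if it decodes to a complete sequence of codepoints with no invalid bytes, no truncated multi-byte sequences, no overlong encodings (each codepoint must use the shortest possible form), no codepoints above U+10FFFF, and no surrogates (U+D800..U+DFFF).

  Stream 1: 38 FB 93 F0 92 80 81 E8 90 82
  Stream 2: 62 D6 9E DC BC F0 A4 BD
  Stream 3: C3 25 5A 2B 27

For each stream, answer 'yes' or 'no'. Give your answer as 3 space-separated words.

Stream 1: error at byte offset 1. INVALID
Stream 2: error at byte offset 8. INVALID
Stream 3: error at byte offset 1. INVALID

Answer: no no no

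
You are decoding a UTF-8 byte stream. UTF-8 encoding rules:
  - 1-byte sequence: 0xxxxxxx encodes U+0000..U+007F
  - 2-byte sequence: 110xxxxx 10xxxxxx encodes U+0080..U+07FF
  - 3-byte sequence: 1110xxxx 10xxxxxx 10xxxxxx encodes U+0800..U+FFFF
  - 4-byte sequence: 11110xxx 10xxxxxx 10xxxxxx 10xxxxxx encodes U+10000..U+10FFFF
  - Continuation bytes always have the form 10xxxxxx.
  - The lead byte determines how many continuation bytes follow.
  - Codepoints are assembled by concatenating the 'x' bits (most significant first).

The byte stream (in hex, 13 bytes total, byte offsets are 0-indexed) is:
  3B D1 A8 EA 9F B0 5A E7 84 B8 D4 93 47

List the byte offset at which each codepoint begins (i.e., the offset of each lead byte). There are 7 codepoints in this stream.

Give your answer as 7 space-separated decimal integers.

Answer: 0 1 3 6 7 10 12

Derivation:
Byte[0]=3B: 1-byte ASCII. cp=U+003B
Byte[1]=D1: 2-byte lead, need 1 cont bytes. acc=0x11
Byte[2]=A8: continuation. acc=(acc<<6)|0x28=0x468
Completed: cp=U+0468 (starts at byte 1)
Byte[3]=EA: 3-byte lead, need 2 cont bytes. acc=0xA
Byte[4]=9F: continuation. acc=(acc<<6)|0x1F=0x29F
Byte[5]=B0: continuation. acc=(acc<<6)|0x30=0xA7F0
Completed: cp=U+A7F0 (starts at byte 3)
Byte[6]=5A: 1-byte ASCII. cp=U+005A
Byte[7]=E7: 3-byte lead, need 2 cont bytes. acc=0x7
Byte[8]=84: continuation. acc=(acc<<6)|0x04=0x1C4
Byte[9]=B8: continuation. acc=(acc<<6)|0x38=0x7138
Completed: cp=U+7138 (starts at byte 7)
Byte[10]=D4: 2-byte lead, need 1 cont bytes. acc=0x14
Byte[11]=93: continuation. acc=(acc<<6)|0x13=0x513
Completed: cp=U+0513 (starts at byte 10)
Byte[12]=47: 1-byte ASCII. cp=U+0047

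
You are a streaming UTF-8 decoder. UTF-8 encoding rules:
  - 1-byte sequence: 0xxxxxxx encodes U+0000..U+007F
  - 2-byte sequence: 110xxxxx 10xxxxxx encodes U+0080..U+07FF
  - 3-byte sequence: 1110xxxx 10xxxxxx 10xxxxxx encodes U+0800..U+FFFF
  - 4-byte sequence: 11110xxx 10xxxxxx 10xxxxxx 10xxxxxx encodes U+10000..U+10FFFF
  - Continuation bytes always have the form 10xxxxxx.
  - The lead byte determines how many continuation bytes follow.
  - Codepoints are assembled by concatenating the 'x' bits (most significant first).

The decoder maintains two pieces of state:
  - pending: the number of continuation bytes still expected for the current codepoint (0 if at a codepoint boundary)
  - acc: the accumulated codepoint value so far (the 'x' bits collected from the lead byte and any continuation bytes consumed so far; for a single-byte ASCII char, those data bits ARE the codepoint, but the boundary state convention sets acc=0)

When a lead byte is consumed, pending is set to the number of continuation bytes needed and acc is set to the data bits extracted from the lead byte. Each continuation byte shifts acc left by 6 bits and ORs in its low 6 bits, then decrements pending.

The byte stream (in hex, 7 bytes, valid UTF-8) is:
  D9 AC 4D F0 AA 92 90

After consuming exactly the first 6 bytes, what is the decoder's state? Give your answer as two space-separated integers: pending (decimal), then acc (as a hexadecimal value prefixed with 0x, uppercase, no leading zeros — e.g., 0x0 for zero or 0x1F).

Byte[0]=D9: 2-byte lead. pending=1, acc=0x19
Byte[1]=AC: continuation. acc=(acc<<6)|0x2C=0x66C, pending=0
Byte[2]=4D: 1-byte. pending=0, acc=0x0
Byte[3]=F0: 4-byte lead. pending=3, acc=0x0
Byte[4]=AA: continuation. acc=(acc<<6)|0x2A=0x2A, pending=2
Byte[5]=92: continuation. acc=(acc<<6)|0x12=0xA92, pending=1

Answer: 1 0xA92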